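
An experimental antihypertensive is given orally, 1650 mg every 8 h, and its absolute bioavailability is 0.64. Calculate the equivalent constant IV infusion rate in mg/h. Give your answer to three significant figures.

Equivalent systemic input: infusion rate = F·D/τ.
Rate = 0.64 × 1650 / 8 = 132.0 mg/h

132 mg/h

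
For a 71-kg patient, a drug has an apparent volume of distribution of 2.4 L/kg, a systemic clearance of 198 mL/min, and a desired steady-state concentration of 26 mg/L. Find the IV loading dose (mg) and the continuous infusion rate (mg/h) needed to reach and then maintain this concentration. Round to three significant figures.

Vd(total) = 71 kg × 2.4 L/kg = 170.4 L
LD = Vd · C_target = 170.4 × 26 = 4430 mg
Convert clearance: 198 mL/min × 60 min/h ÷ 1000 mL/L = 11.88 L/h
Maintenance infusion rate = CL × Css = 11.88 × 26 = 308.9 mg/h

(a) 4430 mg; (b) 309 mg/h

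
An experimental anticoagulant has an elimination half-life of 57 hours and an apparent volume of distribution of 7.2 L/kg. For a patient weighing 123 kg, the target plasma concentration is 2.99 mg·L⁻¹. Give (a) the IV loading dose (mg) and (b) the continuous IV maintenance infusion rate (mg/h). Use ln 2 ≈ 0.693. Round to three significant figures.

(a) 2650 mg; (b) 32.2 mg/h

Total Vd = 7.2 × 123 = 885.6 L
LD = Vd × C = 885.6 × 2.99 = 2648 mg
CL = 0.693 × Vd / t½ = 0.693 × 885.6 / 57 = 10.77 L/h
Infusion rate = CL × Css = 10.77 × 2.99 = 32.20 mg/h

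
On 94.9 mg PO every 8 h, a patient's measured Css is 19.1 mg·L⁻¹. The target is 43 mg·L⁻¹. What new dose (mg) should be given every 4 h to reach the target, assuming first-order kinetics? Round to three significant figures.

107 mg

With linear kinetics, Css is proportional to dose rate (D/τ) at fixed clearance.
D₂ = D₁ × (Css,target / Css,current) × (τ₂/τ₁) = 94.9 × (43/19.1) × (4/8) = 106.8 mg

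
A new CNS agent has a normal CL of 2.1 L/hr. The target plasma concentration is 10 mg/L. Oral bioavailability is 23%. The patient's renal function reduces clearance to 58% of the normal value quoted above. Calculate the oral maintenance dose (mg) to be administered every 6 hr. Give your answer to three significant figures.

318 mg

Patient clearance = 0.58 × 2.100 = 1.218 L/h
D = CL × Css × τ / F = 1.218 × 10 × 6 / 0.23 = 317.7 mg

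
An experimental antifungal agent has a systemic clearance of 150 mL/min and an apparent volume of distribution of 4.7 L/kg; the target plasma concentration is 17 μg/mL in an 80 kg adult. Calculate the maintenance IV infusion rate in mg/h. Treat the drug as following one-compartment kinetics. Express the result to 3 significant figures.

CL = 150 mL/min × 60/1000 = 9.000 L/h
Rate = CL × Css = 9.000 × 17 = 153.0 mg/h

153 mg/h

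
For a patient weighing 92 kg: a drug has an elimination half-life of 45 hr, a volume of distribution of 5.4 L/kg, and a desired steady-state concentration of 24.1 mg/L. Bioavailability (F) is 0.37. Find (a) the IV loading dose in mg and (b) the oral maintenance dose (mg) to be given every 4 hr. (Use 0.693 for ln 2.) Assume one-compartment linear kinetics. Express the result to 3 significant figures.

Vd(total) = 92 kg × 5.4 L/kg = 496.8 L
LD = Vd × C = 496.8 × 24.1 = 11970 mg
CL = 0.693 × Vd / t½ = 0.693 × 496.8 / 45 = 7.651 L/h
D = CL × Css × τ / F = 7.651 × 24.1 × 4 / 0.37 = 1993 mg

(a) 12000 mg; (b) 1990 mg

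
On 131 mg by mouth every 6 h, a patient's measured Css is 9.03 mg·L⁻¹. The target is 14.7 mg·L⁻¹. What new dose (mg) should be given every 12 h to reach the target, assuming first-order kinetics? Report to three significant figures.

For first-order elimination, Css ∝ F·D/(CL·τ); F and CL are unchanged, so Css ∝ D/τ.
D₂ = D₁ × (Css,target / Css,current) × (τ₂/τ₁) = 131 × (14.7/9.03) × (12/6) = 426.5 mg

427 mg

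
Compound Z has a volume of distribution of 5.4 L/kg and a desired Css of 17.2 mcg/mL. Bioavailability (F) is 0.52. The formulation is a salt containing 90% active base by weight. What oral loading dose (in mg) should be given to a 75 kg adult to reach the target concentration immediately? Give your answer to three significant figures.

Vd(total) = 75 kg × 5.4 L/kg = 405.0 L
The loading dose fills Vd to the target concentration.
LD = Vd × C / F / S = 405.0 × 17.20 / 0.52 / 0.9 = 14880 mg

14900 mg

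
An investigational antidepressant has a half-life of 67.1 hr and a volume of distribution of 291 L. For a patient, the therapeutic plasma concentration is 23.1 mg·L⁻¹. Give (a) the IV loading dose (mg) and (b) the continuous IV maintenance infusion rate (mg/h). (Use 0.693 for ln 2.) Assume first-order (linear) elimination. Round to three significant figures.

LD = Vd × C = 291.0 × 23.1 = 6722 mg
CL = 0.693 × Vd / t½ = 0.693 × 291.0 / 67.1 = 3.005 L/h
Infusion rate = CL × Css = 3.005 × 23.1 = 69.42 mg/h

(a) 6720 mg; (b) 69.4 mg/h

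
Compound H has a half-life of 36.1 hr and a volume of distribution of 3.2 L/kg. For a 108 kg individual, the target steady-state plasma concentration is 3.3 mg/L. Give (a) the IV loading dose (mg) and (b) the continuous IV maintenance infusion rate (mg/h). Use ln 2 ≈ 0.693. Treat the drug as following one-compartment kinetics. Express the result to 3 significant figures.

(a) 1140 mg; (b) 21.9 mg/h

Total Vd = 3.2 × 108 = 345.6 L
LD = Vd × C = 345.6 × 3.3 = 1140 mg
CL = 0.693 × Vd / t½ = 0.693 × 345.6 / 36.1 = 6.634 L/h
Infusion rate = CL × Css = 6.634 × 3.3 = 21.89 mg/h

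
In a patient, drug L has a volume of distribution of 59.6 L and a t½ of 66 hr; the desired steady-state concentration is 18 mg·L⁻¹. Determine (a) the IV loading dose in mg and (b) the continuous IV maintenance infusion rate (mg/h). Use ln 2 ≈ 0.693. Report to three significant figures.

(a) 1070 mg; (b) 11.3 mg/h

LD = Vd × C = 59.60 × 18 = 1073 mg
CL = 0.693 × Vd / t½ = 0.693 × 59.60 / 66 = 0.6258 L/h
Infusion rate = CL × Css = 0.6258 × 18 = 11.26 mg/h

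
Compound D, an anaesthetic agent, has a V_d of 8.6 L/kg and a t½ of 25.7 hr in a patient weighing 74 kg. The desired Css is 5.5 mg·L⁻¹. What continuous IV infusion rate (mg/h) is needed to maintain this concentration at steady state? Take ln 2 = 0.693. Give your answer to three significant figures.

94.4 mg/h

Total Vd = 8.6 × 74 = 636.4 L
CL = ln 2 · Vd / t½ = 0.693 × 636.4 / 25.7 = 17.16 L/h
Infusion rate = CL × Css = 17.16 × 5.5 = 94.38 mg/h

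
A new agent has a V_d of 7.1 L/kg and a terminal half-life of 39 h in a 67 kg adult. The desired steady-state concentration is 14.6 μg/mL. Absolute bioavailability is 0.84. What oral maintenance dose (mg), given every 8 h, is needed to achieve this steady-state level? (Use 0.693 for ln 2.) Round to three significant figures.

Vd = 7.1 L/kg × 67 kg = 475.7 L
k = 0.693/39 = 0.01777 h⁻¹, so CL = k·Vd = 0.01777 × 475.7 = 8.453 L/h
D = CL × Css × τ / F = 8.453 × 14.6 × 8 / 0.84 = 1175 mg

1180 mg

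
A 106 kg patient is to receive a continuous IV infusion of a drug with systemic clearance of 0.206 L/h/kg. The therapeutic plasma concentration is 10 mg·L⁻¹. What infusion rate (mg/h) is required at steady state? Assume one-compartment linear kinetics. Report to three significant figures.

CL = 0.206 L/h/kg × 106 kg = 21.84 L/h
R₀ = 21.84 × 10 = 218.4 mg/h

218 mg/h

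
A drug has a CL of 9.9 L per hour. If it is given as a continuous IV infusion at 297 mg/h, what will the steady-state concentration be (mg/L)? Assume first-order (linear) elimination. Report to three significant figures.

30.0 mg/L

Css = rate / CL = 297 / 9.900 = 30.00 mg/L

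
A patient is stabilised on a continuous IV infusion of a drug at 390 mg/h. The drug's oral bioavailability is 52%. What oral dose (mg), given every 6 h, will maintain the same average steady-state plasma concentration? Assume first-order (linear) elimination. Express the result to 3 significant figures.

To maintain the same Css, the systemic dosing rate must be unchanged: F·D/τ = infusion rate.
D = rate × τ / F = 390 × 6 / 0.52 = 4500 mg

4500 mg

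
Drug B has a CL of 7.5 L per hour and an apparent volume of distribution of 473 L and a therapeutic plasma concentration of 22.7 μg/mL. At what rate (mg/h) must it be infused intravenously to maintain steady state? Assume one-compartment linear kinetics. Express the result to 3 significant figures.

170 mg/h

Maintenance depends on clearance, not Vd — rate in must match rate out.
Infusion rate = CL · Css = 7.500 L/h × 22.7 mg/L = 170.3 mg/h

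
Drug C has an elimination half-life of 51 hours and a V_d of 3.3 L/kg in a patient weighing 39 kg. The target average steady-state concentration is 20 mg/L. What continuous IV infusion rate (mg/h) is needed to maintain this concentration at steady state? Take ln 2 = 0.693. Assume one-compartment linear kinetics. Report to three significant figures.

Vd(total) = 39 kg × 3.3 L/kg = 128.7 L
CL = ln 2 · Vd / t½ = 0.693 × 128.7 / 51 = 1.749 L/h
Infusion rate = CL × Css = 1.749 × 20 = 34.98 mg/h

35.0 mg/h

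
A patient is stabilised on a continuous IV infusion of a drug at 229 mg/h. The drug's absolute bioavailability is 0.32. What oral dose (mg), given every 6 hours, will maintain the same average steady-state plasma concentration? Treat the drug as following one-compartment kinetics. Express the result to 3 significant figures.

To maintain the same Css, the systemic dosing rate must be unchanged: F·D/τ = infusion rate.
D = rate × τ / F = 229 × 6 / 0.32 = 4294 mg

4290 mg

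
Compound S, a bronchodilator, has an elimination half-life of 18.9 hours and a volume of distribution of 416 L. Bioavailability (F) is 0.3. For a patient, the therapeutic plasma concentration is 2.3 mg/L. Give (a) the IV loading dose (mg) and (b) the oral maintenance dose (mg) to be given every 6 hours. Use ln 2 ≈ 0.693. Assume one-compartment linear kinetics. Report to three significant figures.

(a) 957 mg; (b) 702 mg

LD = Vd × C = 416.0 × 2.3 = 956.8 mg
CL = 0.693 × Vd / t½ = 0.693 × 416.0 / 18.9 = 15.25 L/h
D = CL × Css × τ / F = 15.25 × 2.3 × 6 / 0.3 = 701.5 mg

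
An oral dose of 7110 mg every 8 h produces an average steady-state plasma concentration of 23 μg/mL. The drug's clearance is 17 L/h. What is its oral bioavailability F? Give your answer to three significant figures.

0.440

F·D/τ = CL·Css at steady state → F = CL·Css·τ / D.
F = 17 × 23 × 8 / 7110 = 0.440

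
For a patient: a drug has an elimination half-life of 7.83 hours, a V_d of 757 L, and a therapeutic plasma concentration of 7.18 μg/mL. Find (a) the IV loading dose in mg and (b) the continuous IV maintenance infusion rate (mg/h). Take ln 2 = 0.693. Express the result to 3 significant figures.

(a) 5440 mg; (b) 481 mg/h

LD = Vd × C = 757.0 × 7.18 = 5435 mg
CL = 0.693 × Vd / t½ = 0.693 × 757.0 / 7.83 = 67.00 L/h
Infusion rate = CL × Css = 67.00 × 7.18 = 481.1 mg/h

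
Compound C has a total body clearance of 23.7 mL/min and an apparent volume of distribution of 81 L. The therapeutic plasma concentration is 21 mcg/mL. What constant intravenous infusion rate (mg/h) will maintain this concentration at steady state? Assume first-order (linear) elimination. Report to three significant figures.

CL = 23.7 mL/min = 23.7 × 0.06 = 1.422 L/h
At steady state, infusion rate equals elimination rate: rate in = CL × Css.
Infusion rate = CL · Css = 1.422 L/h × 21 mg/L = 29.86 mg/h

29.9 mg/h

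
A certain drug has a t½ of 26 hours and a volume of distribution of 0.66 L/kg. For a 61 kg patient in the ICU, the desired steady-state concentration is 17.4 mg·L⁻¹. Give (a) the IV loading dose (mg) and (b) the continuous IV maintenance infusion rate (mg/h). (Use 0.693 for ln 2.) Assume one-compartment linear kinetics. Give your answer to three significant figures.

Vd(total) = 61 kg × 0.66 L/kg = 40.26 L
LD = Vd × C = 40.26 × 17.4 = 700.5 mg
CL = 0.693 × Vd / t½ = 0.693 × 40.26 / 26 = 1.073 L/h
Infusion rate = CL × Css = 1.073 × 17.4 = 18.67 mg/h

(a) 701 mg; (b) 18.7 mg/h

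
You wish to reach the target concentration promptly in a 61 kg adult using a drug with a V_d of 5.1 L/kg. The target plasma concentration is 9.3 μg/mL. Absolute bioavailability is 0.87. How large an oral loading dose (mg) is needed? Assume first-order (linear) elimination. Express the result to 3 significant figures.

Vd(total) = 61 kg × 5.1 L/kg = 311.1 L
The loading dose fills Vd to the target concentration.
LD = Vd × C / F = 311.1 × 9.300 / 0.87 = 3326 mg

3330 mg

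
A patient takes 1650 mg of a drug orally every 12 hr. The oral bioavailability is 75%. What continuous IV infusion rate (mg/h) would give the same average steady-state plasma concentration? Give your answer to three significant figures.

103 mg/h

Equivalent systemic input: infusion rate = F·D/τ.
Rate = 0.75 × 1650 / 12 = 103.1 mg/h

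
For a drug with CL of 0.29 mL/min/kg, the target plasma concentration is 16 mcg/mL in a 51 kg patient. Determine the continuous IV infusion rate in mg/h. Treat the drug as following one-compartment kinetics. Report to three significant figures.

14.2 mg/h

CL = 0.29 mL/min/kg × 51 kg = 14.79 mL/min = 14.79 × 60/1000 = 0.8874 L/h
Rate = CL × Css = 0.8874 × 16 = 14.20 mg/h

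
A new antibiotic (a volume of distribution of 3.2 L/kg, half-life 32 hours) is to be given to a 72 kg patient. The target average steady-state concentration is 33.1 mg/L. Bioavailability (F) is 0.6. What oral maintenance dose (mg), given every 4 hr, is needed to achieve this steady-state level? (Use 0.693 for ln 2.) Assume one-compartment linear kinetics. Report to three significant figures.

Vd(total) = 72 kg × 3.2 L/kg = 230.4 L
CL = 0.693 × Vd / t½ = 0.693 × 230.4 / 32 = 4.990 L/h
D = CL × Css × τ / F = 4.990 × 33.1 × 4 / 0.6 = 1101 mg

1100 mg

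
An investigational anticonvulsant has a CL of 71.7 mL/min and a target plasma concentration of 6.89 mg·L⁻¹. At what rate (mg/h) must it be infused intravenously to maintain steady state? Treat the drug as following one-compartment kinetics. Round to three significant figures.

Convert clearance: 71.7 mL/min × 60 min/h ÷ 1000 mL/L = 4.302 L/h
At steady state, infusion rate equals elimination rate: rate in = CL × Css.
Infusion rate = CL · Css = 4.302 L/h × 6.89 mg/L = 29.64 mg/h

29.6 mg/h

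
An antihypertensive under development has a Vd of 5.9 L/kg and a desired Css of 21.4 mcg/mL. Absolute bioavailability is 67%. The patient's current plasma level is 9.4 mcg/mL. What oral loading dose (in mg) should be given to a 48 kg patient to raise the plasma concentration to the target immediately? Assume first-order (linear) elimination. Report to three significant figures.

5070 mg

Vd(total) = 48 kg × 5.9 L/kg = 283.2 L
Concentration deficit ΔC = 21.4 − 9.4 = 12.00 mg/L
LD = Vd × ΔC / F = 283.2 × 12.00 / 0.67 = 5072 mg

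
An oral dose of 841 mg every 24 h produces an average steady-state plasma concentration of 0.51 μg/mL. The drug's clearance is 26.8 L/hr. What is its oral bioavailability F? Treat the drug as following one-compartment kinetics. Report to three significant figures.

0.390

F·D/τ = CL·Css at steady state → F = CL·Css·τ / D.
F = 26.8 × 0.51 × 24 / 841 = 0.390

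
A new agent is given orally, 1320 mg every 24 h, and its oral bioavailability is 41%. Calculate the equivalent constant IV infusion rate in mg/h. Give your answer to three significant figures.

22.6 mg/h

Equivalent systemic input: infusion rate = F·D/τ.
Rate = 0.41 × 1320 / 24 = 22.55 mg/h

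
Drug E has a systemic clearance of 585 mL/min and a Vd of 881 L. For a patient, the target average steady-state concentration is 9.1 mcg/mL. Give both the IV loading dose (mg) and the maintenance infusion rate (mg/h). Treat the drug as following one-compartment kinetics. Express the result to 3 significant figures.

(a) 8020 mg; (b) 319 mg/h

Loading: fill Vd to C_target → 881.0 L × 9.1 mg/L = 8017 mg
CL = 585 mL/min × 60/1000 = 35.10 L/h
Maintenance infusion rate = CL × Css = 35.10 × 9.1 = 319.4 mg/h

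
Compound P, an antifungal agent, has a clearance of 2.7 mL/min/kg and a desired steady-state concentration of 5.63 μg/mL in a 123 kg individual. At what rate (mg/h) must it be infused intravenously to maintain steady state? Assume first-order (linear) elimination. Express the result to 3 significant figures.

112 mg/h

CL = 2.7 mL/min/kg × 123 kg = 332.1 mL/min = 332.1 × 60/1000 = 19.93 L/h
Rate = CL × Css = 19.93 × 5.63 = 112.2 mg/h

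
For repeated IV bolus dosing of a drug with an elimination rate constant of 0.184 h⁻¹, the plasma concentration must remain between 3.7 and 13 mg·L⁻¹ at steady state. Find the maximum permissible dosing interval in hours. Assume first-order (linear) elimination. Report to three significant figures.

6.83 h

Between IV bolus doses, concentration decays as C = C₀·e^(−kτ), so C_peak/C_trough = e^(kτ).
τ_max = ln(C_peak/C_trough) / k = ln(13/3.7) / 0.1840 = 1.257 / 0.1840 = 6.832 h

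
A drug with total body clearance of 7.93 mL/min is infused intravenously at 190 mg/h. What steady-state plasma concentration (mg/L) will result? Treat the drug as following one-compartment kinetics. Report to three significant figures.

399 mg/L

CL = 7.93 mL/min × 60/1000 = 0.4758 L/h
Css = rate / CL = 190 / 0.4758 = 399.3 mg/L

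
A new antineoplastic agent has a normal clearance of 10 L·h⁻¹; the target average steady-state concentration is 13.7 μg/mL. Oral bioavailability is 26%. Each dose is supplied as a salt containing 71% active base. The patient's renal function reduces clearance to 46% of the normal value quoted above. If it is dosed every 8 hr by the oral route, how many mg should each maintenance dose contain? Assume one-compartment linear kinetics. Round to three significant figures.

Patient clearance = 0.46 × 10.00 = 4.600 L/h
At steady state, dose per interval replaces the amount cleared in that interval: F·S·D/τ = CL·Css.
D = CL × Css × τ / F / S = 4.600 × 13.7 × 8 / 0.26 / 0.71 = 2731 mg

2730 mg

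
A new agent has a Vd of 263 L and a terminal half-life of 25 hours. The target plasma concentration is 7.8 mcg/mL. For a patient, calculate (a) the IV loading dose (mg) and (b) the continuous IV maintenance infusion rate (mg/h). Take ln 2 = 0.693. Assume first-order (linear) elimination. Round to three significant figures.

(a) 2050 mg; (b) 56.9 mg/h

LD = Vd × C = 263.0 × 7.8 = 2051 mg
CL = 0.693 × Vd / t½ = 0.693 × 263.0 / 25 = 7.290 L/h
Infusion rate = CL × Css = 7.290 × 7.8 = 56.86 mg/h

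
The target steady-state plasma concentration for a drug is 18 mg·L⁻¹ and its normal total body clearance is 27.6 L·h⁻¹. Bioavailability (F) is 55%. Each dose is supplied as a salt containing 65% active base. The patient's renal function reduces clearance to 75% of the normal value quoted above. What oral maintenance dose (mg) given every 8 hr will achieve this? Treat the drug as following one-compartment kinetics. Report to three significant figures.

8340 mg

Patient clearance = 0.75 × 27.60 = 20.70 L/h
At steady state, dose per interval replaces the amount cleared in that interval: F·S·D/τ = CL·Css.
D = CL × Css × τ / F / S = 20.70 × 18 × 8 / 0.55 / 0.65 = 8338 mg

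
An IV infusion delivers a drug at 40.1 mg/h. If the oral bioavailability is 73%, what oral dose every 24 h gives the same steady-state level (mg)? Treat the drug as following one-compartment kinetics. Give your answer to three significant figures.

To maintain the same Css, the systemic dosing rate must be unchanged: F·D/τ = infusion rate.
D = rate × τ / F = 40.1 × 24 / 0.73 = 1318 mg

1320 mg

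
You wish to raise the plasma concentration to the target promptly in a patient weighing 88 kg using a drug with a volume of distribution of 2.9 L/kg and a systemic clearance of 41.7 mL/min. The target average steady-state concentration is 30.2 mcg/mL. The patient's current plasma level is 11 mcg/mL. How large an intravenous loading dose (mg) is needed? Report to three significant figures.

4900 mg

Vd = 2.9 L/kg × 88 kg = 255.2 L
Concentration deficit ΔC = 30.2 − 11 = 19.20 mg/L
LD = Vd × ΔC = 255.2 × 19.20 = 4900 mg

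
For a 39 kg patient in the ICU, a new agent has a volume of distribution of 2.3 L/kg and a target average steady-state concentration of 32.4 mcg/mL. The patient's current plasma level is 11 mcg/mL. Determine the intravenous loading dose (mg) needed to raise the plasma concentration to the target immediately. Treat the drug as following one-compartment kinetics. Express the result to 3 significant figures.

Total Vd = 2.3 × 39 = 89.70 L
Concentration deficit ΔC = 32.4 − 11 = 21.40 mg/L
LD = Vd × ΔC = 89.70 × 21.40 = 1920 mg

1920 mg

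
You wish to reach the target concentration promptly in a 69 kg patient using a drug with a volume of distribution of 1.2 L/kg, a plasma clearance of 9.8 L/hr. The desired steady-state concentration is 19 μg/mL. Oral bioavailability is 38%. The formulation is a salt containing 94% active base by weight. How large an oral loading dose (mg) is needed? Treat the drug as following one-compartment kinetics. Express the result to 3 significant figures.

4400 mg

Vd = 1.2 L/kg × 69 kg = 82.80 L
LD = Vd × C / F / S = 82.80 × 19.00 / 0.38 / 0.94 = 4404 mg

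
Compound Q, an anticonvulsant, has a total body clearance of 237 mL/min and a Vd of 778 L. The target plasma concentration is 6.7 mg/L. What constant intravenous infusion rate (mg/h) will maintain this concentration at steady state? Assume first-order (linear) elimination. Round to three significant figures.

95.3 mg/h

Convert clearance: 237 mL/min × 60 min/h ÷ 1000 mL/L = 14.22 L/h
Infusion rate = CL · Css = 14.22 L/h × 6.7 mg/L = 95.27 mg/h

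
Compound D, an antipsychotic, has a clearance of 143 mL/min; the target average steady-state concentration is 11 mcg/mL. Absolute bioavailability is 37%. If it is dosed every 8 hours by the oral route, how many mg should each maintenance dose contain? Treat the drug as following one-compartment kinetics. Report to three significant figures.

Convert clearance: 143 mL/min × 60 min/h ÷ 1000 mL/L = 8.580 L/h
D = CL × Css × τ / F = 8.580 × 11 × 8 / 0.37 = 2041 mg

2040 mg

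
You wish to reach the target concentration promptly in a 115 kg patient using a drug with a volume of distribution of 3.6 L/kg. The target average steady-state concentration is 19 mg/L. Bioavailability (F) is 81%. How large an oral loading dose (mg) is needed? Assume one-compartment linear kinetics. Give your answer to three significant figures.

Total Vd = 3.6 × 115 = 414.0 L
LD = Vd × C / F = 414.0 × 19.00 / 0.81 = 9711 mg

9710 mg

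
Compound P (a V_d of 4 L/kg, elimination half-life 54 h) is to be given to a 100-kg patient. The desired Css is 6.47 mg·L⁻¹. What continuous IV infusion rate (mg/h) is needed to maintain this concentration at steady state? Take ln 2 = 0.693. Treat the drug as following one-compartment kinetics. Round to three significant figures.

33.2 mg/h

Vd(total) = 100 kg × 4 L/kg = 400.0 L
k = 0.693/54 = 0.01283 h⁻¹, so CL = k·Vd = 0.01283 × 400.0 = 5.132 L/h
Infusion rate = CL × Css = 5.132 × 6.47 = 33.20 mg/h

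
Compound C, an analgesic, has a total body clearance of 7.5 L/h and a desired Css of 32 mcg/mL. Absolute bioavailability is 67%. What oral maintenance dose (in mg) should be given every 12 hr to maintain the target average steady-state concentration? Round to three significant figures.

At steady state, dose per interval replaces the amount cleared in that interval: F·D/τ = CL·Css.
D = CL × Css × τ / F = 7.500 × 32 × 12 / 0.67 = 4299 mg

4300 mg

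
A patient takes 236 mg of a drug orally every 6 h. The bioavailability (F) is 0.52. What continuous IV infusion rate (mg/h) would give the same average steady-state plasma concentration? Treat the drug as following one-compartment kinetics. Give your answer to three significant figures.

20.5 mg/h

Equivalent systemic input: infusion rate = F·D/τ.
Rate = 0.52 × 236 / 6 = 20.45 mg/h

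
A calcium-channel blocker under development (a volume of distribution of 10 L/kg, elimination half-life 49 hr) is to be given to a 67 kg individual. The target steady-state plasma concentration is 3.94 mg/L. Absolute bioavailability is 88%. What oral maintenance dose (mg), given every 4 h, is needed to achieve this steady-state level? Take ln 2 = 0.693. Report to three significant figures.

Vd(total) = 67 kg × 10 L/kg = 670.0 L
CL = 0.693 × Vd / t½ = 0.693 × 670.0 / 49 = 9.476 L/h
D = CL × Css × τ / F = 9.476 × 3.94 × 4 / 0.88 = 169.7 mg

170 mg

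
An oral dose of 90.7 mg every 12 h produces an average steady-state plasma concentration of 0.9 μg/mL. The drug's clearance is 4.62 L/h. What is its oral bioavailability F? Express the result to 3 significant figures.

0.550

F·D/τ = CL·Css at steady state → F = CL·Css·τ / D.
F = 4.62 × 0.9 × 12 / 90.7 = 0.550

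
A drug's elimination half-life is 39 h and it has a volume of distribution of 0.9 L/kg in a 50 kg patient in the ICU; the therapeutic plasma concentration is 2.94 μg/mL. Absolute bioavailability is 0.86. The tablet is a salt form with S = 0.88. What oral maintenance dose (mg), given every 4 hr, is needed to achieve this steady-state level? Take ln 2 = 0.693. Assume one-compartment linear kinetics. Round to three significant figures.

Vd(total) = 50 kg × 0.9 L/kg = 45.00 L
CL = ln 2 · Vd / t½ = 0.693 × 45.00 / 39 = 0.7996 L/h
D = CL × Css × τ / F / S = 0.7996 × 2.94 × 4 / 0.86 / 0.88 = 12.43 mg

12.4 mg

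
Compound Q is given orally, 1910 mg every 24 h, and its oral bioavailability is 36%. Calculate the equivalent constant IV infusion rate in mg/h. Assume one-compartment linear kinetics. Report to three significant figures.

Equivalent systemic input: infusion rate = F·D/τ.
Rate = 0.36 × 1910 / 24 = 28.65 mg/h

28.7 mg/h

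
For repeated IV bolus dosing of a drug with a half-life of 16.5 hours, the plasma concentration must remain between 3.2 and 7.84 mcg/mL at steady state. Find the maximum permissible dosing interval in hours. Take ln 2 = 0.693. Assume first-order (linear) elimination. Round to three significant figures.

k = 0.693 / t½ = 0.693 / 16.5 = 0.04200 h⁻¹
Between IV bolus doses, concentration decays as C = C₀·e^(−kτ), so C_peak/C_trough = e^(kτ).
τ_max = ln(C_peak/C_trough) / k = ln(7.84/3.2) / 0.04200 = 0.8961 / 0.04200 = 21.34 h

21.3 h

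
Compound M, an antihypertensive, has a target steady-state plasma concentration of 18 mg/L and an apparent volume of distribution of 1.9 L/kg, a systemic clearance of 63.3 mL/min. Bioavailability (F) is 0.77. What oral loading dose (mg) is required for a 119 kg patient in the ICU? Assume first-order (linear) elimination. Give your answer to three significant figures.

5290 mg

Total Vd = 1.9 × 119 = 226.1 L
LD = Vd × C / F = 226.1 × 18.00 / 0.77 = 5285 mg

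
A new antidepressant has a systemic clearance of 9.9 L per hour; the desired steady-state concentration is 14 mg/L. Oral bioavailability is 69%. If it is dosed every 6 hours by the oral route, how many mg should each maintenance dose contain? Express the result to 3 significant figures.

1210 mg

D = CL × Css × τ / F = 9.900 × 14 × 6 / 0.69 = 1205 mg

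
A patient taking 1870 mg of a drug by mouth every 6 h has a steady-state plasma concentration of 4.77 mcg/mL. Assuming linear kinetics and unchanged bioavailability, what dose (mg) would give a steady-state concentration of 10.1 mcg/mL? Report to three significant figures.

3960 mg

With linear kinetics, Css is proportional to dose rate (D/τ) at fixed clearance.
D₂ = D₁ × (Css,target / Css,current) = 1870 × 10.1/4.77 = 3960 mg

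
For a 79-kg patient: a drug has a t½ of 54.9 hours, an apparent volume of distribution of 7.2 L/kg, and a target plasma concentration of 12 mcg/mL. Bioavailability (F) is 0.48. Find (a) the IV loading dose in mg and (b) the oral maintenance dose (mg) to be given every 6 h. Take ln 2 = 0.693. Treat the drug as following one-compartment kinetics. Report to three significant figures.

Total Vd = 7.2 × 79 = 568.8 L
LD = Vd × C = 568.8 × 12 = 6826 mg
CL = 0.693 × Vd / t½ = 0.693 × 568.8 / 54.9 = 7.180 L/h
D = CL × Css × τ / F = 7.180 × 12 × 6 / 0.48 = 1077 mg

(a) 6830 mg; (b) 1080 mg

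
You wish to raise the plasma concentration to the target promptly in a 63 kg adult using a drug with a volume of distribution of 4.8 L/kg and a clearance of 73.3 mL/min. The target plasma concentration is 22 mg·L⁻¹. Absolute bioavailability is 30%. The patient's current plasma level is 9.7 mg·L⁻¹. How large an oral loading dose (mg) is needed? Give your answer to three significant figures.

12400 mg

Total Vd = 4.8 × 63 = 302.4 L
Concentration deficit ΔC = 22 − 9.7 = 12.30 mg/L
LD = Vd × ΔC / F = 302.4 × 12.30 / 0.3 = 12400 mg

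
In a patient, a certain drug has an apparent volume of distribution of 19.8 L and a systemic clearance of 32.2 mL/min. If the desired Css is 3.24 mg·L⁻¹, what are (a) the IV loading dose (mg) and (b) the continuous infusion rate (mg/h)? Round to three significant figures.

Loading dose = Vd × C = 19.80 × 3.24 = 64.15 mg
Convert clearance: 32.2 mL/min × 60 min/h ÷ 1000 mL/L = 1.932 L/h
Infusion rate = 1.932 L/h × 3.24 mg/L = 6.260 mg/h

(a) 64.2 mg; (b) 6.26 mg/h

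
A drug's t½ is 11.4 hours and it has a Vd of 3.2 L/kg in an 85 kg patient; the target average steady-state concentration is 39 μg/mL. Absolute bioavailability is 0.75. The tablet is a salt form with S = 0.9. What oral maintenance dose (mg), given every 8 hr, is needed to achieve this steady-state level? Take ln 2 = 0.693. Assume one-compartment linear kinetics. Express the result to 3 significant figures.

7640 mg

Vd(total) = 85 kg × 3.2 L/kg = 272.0 L
k = 0.693/11.4 = 0.06079 h⁻¹, so CL = k·Vd = 0.06079 × 272.0 = 16.53 L/h
D = CL × Css × τ / F / S = 16.53 × 39 × 8 / 0.75 / 0.9 = 7641 mg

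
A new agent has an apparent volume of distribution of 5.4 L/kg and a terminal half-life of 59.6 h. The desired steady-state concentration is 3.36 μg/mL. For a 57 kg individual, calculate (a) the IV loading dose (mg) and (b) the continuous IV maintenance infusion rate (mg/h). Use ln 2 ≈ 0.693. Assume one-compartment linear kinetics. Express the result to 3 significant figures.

(a) 1030 mg; (b) 12.0 mg/h

Vd = 5.4 L/kg × 57 kg = 307.8 L
LD = Vd × C = 307.8 × 3.36 = 1034 mg
CL = 0.693 × Vd / t½ = 0.693 × 307.8 / 59.6 = 3.579 L/h
Infusion rate = CL × Css = 3.579 × 3.36 = 12.03 mg/h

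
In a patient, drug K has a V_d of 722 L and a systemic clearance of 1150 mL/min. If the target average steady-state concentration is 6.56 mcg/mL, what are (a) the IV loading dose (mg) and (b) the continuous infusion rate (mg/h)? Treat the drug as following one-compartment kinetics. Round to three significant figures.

Loading dose = Vd × C = 722.0 × 6.56 = 4736 mg
CL = 1150 mL/min × 60/1000 = 69.00 L/h
Maintenance infusion rate = CL × Css = 69.00 × 6.56 = 452.6 mg/h

(a) 4740 mg; (b) 453 mg/h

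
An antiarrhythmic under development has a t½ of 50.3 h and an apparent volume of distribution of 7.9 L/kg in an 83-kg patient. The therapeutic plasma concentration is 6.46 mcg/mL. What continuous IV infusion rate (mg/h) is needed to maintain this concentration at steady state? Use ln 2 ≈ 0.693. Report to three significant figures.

58.4 mg/h

Vd = 7.9 L/kg × 83 kg = 655.7 L
CL = 0.693 × Vd / t½ = 0.693 × 655.7 / 50.3 = 9.034 L/h
Infusion rate = CL × Css = 9.034 × 6.46 = 58.36 mg/h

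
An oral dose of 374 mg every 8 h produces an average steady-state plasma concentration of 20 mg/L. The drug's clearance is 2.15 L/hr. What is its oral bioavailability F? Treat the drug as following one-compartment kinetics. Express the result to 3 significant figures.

0.920

F·D/τ = CL·Css at steady state → F = CL·Css·τ / D.
F = 2.15 × 20 × 8 / 374 = 0.920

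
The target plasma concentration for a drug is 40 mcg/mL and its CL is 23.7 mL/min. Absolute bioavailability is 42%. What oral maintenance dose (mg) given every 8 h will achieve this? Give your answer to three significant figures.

Convert clearance: 23.7 mL/min × 60 min/h ÷ 1000 mL/L = 1.422 L/h
D = CL × Css × τ / F = 1.422 × 40 × 8 / 0.42 = 1083 mg

1080 mg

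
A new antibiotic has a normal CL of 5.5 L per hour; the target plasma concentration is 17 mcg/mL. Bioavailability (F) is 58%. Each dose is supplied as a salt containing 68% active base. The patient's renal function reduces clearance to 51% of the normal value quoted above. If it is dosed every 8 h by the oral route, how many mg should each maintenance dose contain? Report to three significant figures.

Patient clearance = 0.51 × 5.500 = 2.805 L/h
D = CL × Css × τ / F / S = 2.805 × 17 × 8 / 0.58 / 0.68 = 967.2 mg

967 mg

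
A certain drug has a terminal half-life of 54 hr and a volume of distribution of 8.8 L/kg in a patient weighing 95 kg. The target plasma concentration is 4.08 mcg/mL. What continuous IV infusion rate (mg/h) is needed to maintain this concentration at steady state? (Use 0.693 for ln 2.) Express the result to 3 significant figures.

Total Vd = 8.8 × 95 = 836.0 L
CL = 0.693 × Vd / t½ = 0.693 × 836.0 / 54 = 10.73 L/h
Infusion rate = CL × Css = 10.73 × 4.08 = 43.78 mg/h

43.8 mg/h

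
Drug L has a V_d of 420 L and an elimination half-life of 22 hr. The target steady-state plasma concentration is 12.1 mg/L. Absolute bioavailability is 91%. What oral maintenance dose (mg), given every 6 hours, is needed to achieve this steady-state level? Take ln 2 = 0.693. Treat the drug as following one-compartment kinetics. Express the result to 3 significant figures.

CL = 0.693 × Vd / t½ = 0.693 × 420.0 / 22 = 13.23 L/h
D = CL × Css × τ / F = 13.23 × 12.1 × 6 / 0.91 = 1055 mg

1060 mg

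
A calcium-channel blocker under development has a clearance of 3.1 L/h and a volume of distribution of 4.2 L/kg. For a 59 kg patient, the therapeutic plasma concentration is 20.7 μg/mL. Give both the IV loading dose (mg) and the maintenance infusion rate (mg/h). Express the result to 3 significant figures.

Total Vd = 4.2 × 59 = 247.8 L
Loading dose = Vd × C = 247.8 × 20.7 = 5129 mg
Maintenance: replace elimination → rate = CL × Css = 3.100 × 20.7 = 64.17 mg/h

(a) 5130 mg; (b) 64.2 mg/h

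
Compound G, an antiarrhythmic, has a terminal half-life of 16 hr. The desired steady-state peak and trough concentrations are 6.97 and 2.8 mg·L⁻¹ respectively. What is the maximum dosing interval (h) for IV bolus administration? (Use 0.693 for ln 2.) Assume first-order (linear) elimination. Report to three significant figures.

21.1 h

k = 0.693 / t½ = 0.693 / 16 = 0.04331 h⁻¹
Between IV bolus doses, concentration decays as C = C₀·e^(−kτ), so C_peak/C_trough = e^(kτ).
τ_max = ln(C_peak/C_trough) / k = ln(6.97/2.8) / 0.04331 = 0.9120 / 0.04331 = 21.06 h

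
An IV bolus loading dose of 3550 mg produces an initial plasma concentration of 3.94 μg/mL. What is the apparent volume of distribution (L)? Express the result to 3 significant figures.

901 L

Immediately after an IV bolus, C₀ = Dose / Vd, so Vd = Dose / C₀.
Vd = 3550 / 3.94 = 901.0 L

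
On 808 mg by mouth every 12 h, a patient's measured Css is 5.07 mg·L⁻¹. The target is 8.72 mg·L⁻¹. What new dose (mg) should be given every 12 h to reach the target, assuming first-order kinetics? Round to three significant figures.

1390 mg

For first-order elimination, Css ∝ F·D/(CL·τ); F and CL are unchanged, so Css ∝ D/τ.
D₂ = D₁ × (Css,target / Css,current) = 808 × 8.72/5.07 = 1390 mg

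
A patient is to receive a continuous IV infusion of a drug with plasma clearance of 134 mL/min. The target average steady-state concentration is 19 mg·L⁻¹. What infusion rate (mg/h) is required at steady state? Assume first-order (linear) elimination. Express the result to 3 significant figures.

153 mg/h

CL = 134 mL/min = 134 × 0.06 = 8.040 L/h
Rate = CL × Css = 8.040 × 19 = 152.8 mg/h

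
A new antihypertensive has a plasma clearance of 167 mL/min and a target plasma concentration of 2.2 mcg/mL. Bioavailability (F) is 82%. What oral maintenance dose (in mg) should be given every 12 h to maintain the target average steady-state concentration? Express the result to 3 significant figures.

CL = 167 mL/min = 167 × 0.06 = 10.02 L/h
D = CL × Css × τ / F = 10.02 × 2.2 × 12 / 0.82 = 322.6 mg

323 mg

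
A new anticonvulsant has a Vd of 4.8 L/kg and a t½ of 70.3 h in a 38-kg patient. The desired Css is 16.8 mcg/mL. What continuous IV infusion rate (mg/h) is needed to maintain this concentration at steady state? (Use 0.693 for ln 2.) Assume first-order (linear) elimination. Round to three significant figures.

Total Vd = 4.8 × 38 = 182.4 L
CL = ln 2 · Vd / t½ = 0.693 × 182.4 / 70.3 = 1.798 L/h
Infusion rate = CL × Css = 1.798 × 16.8 = 30.21 mg/h

30.2 mg/h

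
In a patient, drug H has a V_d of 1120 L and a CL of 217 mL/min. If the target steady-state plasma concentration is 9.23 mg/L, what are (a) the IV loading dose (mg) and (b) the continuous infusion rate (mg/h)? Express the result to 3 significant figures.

(a) 10300 mg; (b) 120 mg/h

LD = Vd · C_target = 1120 × 9.23 = 10340 mg
Convert clearance: 217 mL/min × 60 min/h ÷ 1000 mL/L = 13.02 L/h
Infusion rate = 13.02 L/h × 9.23 mg/L = 120.2 mg/h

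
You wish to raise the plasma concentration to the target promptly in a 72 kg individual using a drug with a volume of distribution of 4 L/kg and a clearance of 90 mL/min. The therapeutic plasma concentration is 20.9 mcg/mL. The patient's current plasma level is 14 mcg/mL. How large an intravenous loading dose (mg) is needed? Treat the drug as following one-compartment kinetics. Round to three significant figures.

Total Vd = 4 × 72 = 288.0 L
Concentration deficit ΔC = 20.9 − 14 = 6.900 mg/L
LD = Vd × ΔC = 288.0 × 6.900 = 1987 mg

1990 mg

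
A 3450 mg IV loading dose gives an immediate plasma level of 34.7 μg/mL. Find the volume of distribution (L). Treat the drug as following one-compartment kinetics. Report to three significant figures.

Immediately after an IV bolus, C₀ = Dose / Vd, so Vd = Dose / C₀.
Vd = 3450 / 34.7 = 99.42 L

99.4 L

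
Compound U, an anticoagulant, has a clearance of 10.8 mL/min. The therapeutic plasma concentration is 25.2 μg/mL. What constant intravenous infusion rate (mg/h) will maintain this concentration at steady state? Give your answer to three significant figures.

16.3 mg/h

CL = 10.8 mL/min = 10.8 × 0.06 = 0.6480 L/h
Rate = CL × Css = 0.6480 × 25.2 = 16.33 mg/h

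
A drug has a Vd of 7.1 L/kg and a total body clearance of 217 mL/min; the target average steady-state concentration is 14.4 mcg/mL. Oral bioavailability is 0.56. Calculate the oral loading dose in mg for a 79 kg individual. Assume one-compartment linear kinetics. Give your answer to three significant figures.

Vd = 7.1 L/kg × 79 kg = 560.9 L
The loading dose fills Vd to the target concentration; clearance is irrelevant here.
LD = Vd × C / F = 560.9 × 14.40 / 0.56 = 14420 mg

14400 mg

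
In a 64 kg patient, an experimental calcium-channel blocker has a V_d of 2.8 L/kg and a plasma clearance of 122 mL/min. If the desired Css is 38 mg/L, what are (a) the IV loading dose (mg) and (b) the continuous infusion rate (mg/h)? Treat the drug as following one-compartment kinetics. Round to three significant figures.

(a) 6810 mg; (b) 278 mg/h

Vd = 2.8 L/kg × 64 kg = 179.2 L
Loading dose = Vd × C = 179.2 × 38 = 6810 mg
Convert clearance: 122 mL/min × 60 min/h ÷ 1000 mL/L = 7.320 L/h
Infusion rate = 7.320 L/h × 38 mg/L = 278.2 mg/h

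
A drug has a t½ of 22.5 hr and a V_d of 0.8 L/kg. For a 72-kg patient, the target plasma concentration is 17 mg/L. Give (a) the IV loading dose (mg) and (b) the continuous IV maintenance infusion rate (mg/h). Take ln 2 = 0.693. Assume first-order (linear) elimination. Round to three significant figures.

Total Vd = 0.8 × 72 = 57.60 L
LD = Vd × C = 57.60 × 17 = 979.2 mg
CL = 0.693 × Vd / t½ = 0.693 × 57.60 / 22.5 = 1.774 L/h
Infusion rate = CL × Css = 1.774 × 17 = 30.16 mg/h

(a) 979 mg; (b) 30.2 mg/h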